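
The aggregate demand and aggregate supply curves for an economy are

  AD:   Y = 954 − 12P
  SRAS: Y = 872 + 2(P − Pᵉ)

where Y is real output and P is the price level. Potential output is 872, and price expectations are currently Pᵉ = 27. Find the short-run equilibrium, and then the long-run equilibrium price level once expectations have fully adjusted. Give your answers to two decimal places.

Short run: P = 9.71, Y = 837.43. Long run: P = 6.83.

Short run: with Pᵉ = 27, SRAS is Y = 818 + 2P. Setting AD = SRAS gives 136 = 14P, so P = 9.71 and Y = 954 − 12P = 837.43.
Output 837.43 is below potential 872, so over time expected prices fall and SRAS shifts right until Y returns to 872.
Long run: Y = 872 on the AD curve gives 872 = 954 − 12P, so P = 6.83.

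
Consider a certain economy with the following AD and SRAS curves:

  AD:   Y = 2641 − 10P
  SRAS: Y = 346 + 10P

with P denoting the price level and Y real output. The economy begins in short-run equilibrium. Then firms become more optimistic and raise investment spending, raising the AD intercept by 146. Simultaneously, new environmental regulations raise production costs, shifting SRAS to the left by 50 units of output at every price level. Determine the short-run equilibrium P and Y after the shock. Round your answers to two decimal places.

P = 124.55, Y = 1541.50

After both shocks: AD is Y = 2787 − 10P and SRAS is Y = 296 + 10P.
Setting them equal: 2491 = 20P, so P = 124.55.
Substituting into AD, Y = 1541.50.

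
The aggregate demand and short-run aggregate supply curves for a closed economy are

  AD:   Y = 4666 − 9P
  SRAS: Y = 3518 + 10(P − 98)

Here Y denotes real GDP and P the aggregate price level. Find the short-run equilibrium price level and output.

Write SRAS as Y = 3518 + 10P − 980 = 2538 + 10P.
Set AD = SRAS: 4666 − 9P = 2538 + 10P, so 2128 = 19P and P = 112.
Then Y = 4666 − 9·112 = 3658.

P = 112, Y = 3658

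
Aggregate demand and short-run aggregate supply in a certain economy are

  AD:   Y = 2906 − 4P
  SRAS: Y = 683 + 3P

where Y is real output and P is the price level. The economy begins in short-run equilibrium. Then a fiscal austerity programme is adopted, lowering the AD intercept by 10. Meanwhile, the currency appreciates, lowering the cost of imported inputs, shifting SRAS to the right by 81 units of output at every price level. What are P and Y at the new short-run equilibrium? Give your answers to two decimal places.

After both shocks: AD is Y = 2896 − 4P and SRAS is Y = 764 + 3P.
Setting them equal: 2132 = 7P, so P = 304.57.
Substituting into AD, Y = 1677.71.

P = 304.57, Y = 1677.71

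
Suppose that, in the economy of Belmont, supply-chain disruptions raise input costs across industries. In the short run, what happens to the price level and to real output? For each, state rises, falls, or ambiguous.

This is an adverse supply shock: SRAS shifts left.
Moving along the downward-sloping AD curve, P rises and Y falls.

Price level: rises; output: falls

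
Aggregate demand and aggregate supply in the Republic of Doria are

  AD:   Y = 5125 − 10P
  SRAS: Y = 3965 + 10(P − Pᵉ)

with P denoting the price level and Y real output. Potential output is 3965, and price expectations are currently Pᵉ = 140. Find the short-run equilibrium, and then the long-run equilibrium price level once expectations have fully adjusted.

Short run: P = 128, Y = 3845. Long run: P = 116.

Short run: with Pᵉ = 140, SRAS is Y = 2565 + 10P. Setting AD = SRAS gives 2560 = 20P, so P = 128 and Y = 5125 − 10·128 = 3845.
Output 3845 is below potential 3965, so over time expected prices fall and SRAS shifts right until Y returns to 3965.
Long run: Y = 3965 on the AD curve gives 3965 = 5125 − 10P, so P = 116.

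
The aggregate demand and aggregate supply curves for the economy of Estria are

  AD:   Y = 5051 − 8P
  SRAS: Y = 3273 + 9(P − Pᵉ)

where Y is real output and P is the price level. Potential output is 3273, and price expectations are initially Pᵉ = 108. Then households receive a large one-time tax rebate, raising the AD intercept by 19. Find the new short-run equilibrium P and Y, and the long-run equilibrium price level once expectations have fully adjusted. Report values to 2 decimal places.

Short run: P = 162.88, Y = 3766.94. Long run: P = 224.63.

AD shifts right: new AD is Y = 5070 − 8P. With Pᵉ = 108, SRAS is Y = 2301 + 9P.
Short run: 5070 − 8P = 2301 + 9P gives 2769 = 17P, so P = 162.88 and Y = 5070 − 8P = 3766.94.
Y = 3766.94 is above potential 3273; expectations adjust and SRAS shifts left until Y = 3273.
Long run: on the new AD curve, 3273 = 5070 − 8P gives P = 224.63.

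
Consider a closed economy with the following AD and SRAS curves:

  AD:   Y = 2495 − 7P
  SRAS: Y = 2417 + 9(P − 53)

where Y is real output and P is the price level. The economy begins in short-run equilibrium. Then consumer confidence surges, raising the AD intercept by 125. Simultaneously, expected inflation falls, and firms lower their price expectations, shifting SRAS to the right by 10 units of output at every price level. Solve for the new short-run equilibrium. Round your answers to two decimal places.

P = 41.88, Y = 2326.88

After both shocks: AD is Y = 2620 − 7P and SRAS is Y = 1950 + 9P.
Setting them equal: 670 = 16P, so P = 41.88.
Substituting into AD, Y = 2326.88.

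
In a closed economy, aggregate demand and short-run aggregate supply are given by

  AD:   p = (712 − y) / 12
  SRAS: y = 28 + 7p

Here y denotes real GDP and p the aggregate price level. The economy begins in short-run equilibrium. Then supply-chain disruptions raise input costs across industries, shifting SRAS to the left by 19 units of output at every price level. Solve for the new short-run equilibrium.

This is a negative supply shock: SRAS shifts left.
New SRAS: y = 9 + 7p.
Set AD = SRAS: 712 − 12p = 9 + 7p, so 703 = 19p and p = 37.
y = 712 − 12·37 = 268.

p = 37, y = 268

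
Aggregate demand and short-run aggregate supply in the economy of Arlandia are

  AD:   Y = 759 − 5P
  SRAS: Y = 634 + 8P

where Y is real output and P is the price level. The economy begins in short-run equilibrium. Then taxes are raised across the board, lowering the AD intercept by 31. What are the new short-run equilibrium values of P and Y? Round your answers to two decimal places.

This is a negative demand shock: AD shifts left.
New AD: Y = 728 − 5P.
Set AD = SRAS: 728 − 5P = 634 + 8P, so 94 = 13P and P = 7.23.
Substituting into AD, Y = 691.85.

P = 7.23, Y = 691.85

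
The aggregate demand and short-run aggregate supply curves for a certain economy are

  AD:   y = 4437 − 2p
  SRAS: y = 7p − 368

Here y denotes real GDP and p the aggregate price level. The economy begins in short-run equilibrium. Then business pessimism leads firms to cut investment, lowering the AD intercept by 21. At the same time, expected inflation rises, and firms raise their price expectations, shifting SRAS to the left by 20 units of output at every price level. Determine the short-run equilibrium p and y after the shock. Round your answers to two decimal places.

After both shocks: AD is y = 4416 − 2p and SRAS is y = 7p − 388.
Setting them equal: 4804 = 9p, so p = 533.78.
Substituting into AD, y = 3348.44.

p = 533.78, y = 3348.44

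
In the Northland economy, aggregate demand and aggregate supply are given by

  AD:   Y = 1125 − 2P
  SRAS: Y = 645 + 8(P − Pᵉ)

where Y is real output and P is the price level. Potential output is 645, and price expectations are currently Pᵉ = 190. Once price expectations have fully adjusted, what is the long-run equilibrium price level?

Long-run P = 240

Short run: with Pᵉ = 190, SRAS is Y = 8P − 875. Setting AD = SRAS gives 2000 = 10P, so P = 200 and Y = 1125 − 2·200 = 725.
Output 725 is above potential 645, so over time expected prices rise and SRAS shifts left until Y returns to 645.
Long run: Y = 645 on the AD curve gives 645 = 1125 − 2P, so P = 240.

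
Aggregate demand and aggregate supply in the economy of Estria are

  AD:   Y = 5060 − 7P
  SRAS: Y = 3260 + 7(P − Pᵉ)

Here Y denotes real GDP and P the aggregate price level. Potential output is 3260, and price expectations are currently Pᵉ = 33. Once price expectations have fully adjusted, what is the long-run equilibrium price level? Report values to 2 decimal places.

Long-run P = 257.14

Short run: with Pᵉ = 33, SRAS is Y = 3029 + 7P. Setting AD = SRAS gives 2031 = 14P, so P = 145.07 and Y = 5060 − 7P = 4044.50.
Output 4044.50 is above potential 3260, so over time expected prices rise and SRAS shifts left until Y returns to 3260.
Long run: Y = 3260 on the AD curve gives 3260 = 5060 − 7P, so P = 257.14.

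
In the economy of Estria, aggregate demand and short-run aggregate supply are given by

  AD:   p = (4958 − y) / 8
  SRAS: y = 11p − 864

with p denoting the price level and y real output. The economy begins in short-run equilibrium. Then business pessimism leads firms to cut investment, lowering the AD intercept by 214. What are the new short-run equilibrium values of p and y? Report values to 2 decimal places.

This is a negative demand shock: AD shifts left.
New AD: y = 4744 − 8p.
Set AD = SRAS: 4744 − 8p = 11p − 864, so 5608 = 19p and p = 295.16.
Substituting into AD, y = 2382.74.

p = 295.16, y = 2382.74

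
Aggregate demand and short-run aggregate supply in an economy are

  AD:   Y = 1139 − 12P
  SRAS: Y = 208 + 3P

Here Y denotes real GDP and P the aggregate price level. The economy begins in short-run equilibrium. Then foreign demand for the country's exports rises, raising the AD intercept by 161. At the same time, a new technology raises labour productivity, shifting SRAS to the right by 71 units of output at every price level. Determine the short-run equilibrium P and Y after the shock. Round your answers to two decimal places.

After both shocks: AD is Y = 1300 − 12P and SRAS is Y = 279 + 3P.
Setting them equal: 1021 = 15P, so P = 68.07.
Substituting into AD, Y = 483.20.

P = 68.07, Y = 483.20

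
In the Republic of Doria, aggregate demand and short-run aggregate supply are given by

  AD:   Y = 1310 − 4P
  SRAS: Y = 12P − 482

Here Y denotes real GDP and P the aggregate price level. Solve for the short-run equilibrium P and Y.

P = 112, Y = 862

Set AD = SRAS: 1310 − 4P = 12P − 482, so 1792 = 16P and P = 112.
Then Y = 1310 − 4·112 = 862.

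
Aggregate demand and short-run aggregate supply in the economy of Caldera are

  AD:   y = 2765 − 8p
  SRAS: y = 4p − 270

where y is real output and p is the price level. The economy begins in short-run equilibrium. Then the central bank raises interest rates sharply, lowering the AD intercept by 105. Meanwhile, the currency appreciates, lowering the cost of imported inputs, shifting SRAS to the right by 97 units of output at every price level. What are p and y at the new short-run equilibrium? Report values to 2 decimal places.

p = 236.08, y = 771.33

After both shocks: AD is y = 2660 − 8p and SRAS is y = 4p − 173.
Setting them equal: 2833 = 12p, so p = 236.08.
Substituting into AD, y = 771.33.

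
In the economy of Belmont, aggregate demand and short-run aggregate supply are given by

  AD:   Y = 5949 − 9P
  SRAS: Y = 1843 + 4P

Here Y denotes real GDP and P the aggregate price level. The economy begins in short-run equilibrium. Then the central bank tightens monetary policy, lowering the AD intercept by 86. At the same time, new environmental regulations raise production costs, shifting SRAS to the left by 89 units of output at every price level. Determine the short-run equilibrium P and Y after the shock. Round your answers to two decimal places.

After both shocks: AD is Y = 5863 − 9P and SRAS is Y = 1754 + 4P.
Setting them equal: 4109 = 13P, so P = 316.08.
Substituting into AD, Y = 3018.31.

P = 316.08, Y = 3018.31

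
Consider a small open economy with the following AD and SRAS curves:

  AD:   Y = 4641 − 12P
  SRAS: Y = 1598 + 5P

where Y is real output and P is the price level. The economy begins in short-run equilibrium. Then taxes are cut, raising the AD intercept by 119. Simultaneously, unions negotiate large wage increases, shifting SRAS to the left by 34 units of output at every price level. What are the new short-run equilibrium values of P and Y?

P = 188, Y = 2504

After both shocks: AD is Y = 4760 − 12P and SRAS is Y = 1564 + 5P.
Setting them equal: 3196 = 17P, so P = 188.
Y = 4760 − 12·188 = 2504.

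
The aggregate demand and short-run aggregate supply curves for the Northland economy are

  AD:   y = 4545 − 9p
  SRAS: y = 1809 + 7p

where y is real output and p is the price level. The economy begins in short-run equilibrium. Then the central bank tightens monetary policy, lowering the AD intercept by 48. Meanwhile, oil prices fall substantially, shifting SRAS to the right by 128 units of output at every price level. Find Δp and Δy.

After both shocks: AD is y = 4497 − 9p and SRAS is y = 1937 + 7p.
Setting them equal: 2560 = 16p, so p = 160.
y = 4497 − 9·160 = 3057.
Initially p = 171, y = 3006, so Δp = -11 and Δy = +51.

Δp = -11, Δy = +51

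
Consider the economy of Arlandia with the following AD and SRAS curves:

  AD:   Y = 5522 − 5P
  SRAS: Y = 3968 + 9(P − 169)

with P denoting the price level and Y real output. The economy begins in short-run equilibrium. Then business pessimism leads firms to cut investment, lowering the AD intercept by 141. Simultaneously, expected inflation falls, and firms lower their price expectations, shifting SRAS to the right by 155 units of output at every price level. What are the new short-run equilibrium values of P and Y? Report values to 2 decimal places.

After both shocks: AD is Y = 5381 − 5P and SRAS is Y = 2602 + 9P.
Setting them equal: 2779 = 14P, so P = 198.50.
Substituting into AD, Y = 4388.50.

P = 198.50, Y = 4388.50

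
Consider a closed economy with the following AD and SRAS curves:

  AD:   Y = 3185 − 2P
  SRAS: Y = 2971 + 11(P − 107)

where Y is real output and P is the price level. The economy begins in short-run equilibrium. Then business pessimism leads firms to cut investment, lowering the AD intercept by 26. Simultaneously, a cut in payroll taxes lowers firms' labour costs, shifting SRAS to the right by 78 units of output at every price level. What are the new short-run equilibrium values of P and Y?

P = 99, Y = 2961

After both shocks: AD is Y = 3159 − 2P and SRAS is Y = 1872 + 11P.
Setting them equal: 1287 = 13P, so P = 99.
Y = 3159 − 2·99 = 2961.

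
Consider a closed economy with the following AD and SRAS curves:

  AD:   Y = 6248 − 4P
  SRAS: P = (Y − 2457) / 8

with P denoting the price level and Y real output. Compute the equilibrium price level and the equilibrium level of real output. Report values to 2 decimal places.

Rearrange SRAS to Y = 2457 + 8P.
Set AD = SRAS: 6248 − 4P = 2457 + 8P, so 3791 = 12P and P = 315.92.
Substituting into AD, Y = 6248 − 4P = 4984.33.

P = 315.92, Y = 4984.33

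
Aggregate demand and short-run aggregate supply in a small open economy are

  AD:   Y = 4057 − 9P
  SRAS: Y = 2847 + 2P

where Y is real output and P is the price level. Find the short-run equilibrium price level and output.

P = 110, Y = 3067

Set AD = SRAS: 4057 − 9P = 2847 + 2P, so 1210 = 11P and P = 110.
Then Y = 4057 − 9·110 = 3067.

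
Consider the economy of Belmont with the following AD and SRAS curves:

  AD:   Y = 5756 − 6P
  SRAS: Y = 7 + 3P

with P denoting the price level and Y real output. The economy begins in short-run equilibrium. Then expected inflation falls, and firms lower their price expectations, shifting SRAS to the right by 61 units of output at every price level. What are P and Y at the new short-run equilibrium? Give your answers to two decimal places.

This is a positive supply shock: SRAS shifts right.
New SRAS: Y = 68 + 3P.
Set AD = SRAS: 5756 − 6P = 68 + 3P, so 5688 = 9P and P = 632.00.
Substituting into AD, Y = 1964.00.

P = 632.00, Y = 1964.00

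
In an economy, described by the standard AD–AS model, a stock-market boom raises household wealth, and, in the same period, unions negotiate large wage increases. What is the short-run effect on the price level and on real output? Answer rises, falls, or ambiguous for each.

The first event is a positive demand shock: AD shifts right, which by itself pushes P up and Y up.
The second is an adverse supply shock: SRAS shifts left, which by itself pushes P up and Y down.
Both shocks push P up, so P rises. The two shocks push Y in opposite directions, so the effect on Y is ambiguous.

Price level: rises; output: ambiguous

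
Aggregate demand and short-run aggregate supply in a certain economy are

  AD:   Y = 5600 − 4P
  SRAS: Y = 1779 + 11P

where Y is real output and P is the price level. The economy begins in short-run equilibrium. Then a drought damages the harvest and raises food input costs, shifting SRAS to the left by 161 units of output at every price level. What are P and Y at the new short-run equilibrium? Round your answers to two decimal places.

This is a negative supply shock: SRAS shifts left.
New SRAS: Y = 1618 + 11P.
Set AD = SRAS: 5600 − 4P = 1618 + 11P, so 3982 = 15P and P = 265.47.
Substituting into AD, Y = 4538.13.

P = 265.47, Y = 4538.13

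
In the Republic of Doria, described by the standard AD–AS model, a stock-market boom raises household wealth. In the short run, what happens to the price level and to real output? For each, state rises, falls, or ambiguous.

This is a positive demand shock: AD shifts right.
Moving along the upward-sloping SRAS curve, P rises and Y rises.

Price level: rises; output: rises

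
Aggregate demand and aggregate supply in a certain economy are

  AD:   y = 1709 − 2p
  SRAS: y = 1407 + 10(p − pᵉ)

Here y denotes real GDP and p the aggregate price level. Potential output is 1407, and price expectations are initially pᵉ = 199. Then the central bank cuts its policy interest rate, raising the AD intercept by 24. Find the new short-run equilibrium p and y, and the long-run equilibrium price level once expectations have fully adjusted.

Short run: p = 193, y = 1347. Long run: p = 163.

AD shifts right: new AD is y = 1733 − 2p. With pᵉ = 199, SRAS is y = 10p − 583.
Short run: 1733 − 2p = 10p − 583 gives 2316 = 12p, so p = 193 and y = 1733 − 2·193 = 1347.
y = 1347 is below potential 1407; expectations adjust and SRAS shifts right until y = 1407.
Long run: on the new AD curve, 1407 = 1733 − 2p gives p = 163.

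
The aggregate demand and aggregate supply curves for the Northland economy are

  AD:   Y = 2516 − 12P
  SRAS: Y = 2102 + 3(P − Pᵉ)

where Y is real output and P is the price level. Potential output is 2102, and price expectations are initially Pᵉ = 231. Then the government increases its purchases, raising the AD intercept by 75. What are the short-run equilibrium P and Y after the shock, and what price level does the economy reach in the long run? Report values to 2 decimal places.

Short run: P = 78.80, Y = 1645.40. Long run: P = 40.75.

AD shifts right: new AD is Y = 2591 − 12P. With Pᵉ = 231, SRAS is Y = 1409 + 3P.
Short run: 2591 − 12P = 1409 + 3P gives 1182 = 15P, so P = 78.80 and Y = 2591 − 12P = 1645.40.
Y = 1645.40 is below potential 2102; expectations adjust and SRAS shifts right until Y = 2102.
Long run: on the new AD curve, 2102 = 2591 − 12P gives P = 40.75.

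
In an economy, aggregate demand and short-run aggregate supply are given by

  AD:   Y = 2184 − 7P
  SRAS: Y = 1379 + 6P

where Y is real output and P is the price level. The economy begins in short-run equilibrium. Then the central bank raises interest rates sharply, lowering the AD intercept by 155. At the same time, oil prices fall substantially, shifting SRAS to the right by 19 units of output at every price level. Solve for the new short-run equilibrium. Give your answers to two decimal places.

After both shocks: AD is Y = 2029 − 7P and SRAS is Y = 1398 + 6P.
Setting them equal: 631 = 13P, so P = 48.54.
Substituting into AD, Y = 1689.23.

P = 48.54, Y = 1689.23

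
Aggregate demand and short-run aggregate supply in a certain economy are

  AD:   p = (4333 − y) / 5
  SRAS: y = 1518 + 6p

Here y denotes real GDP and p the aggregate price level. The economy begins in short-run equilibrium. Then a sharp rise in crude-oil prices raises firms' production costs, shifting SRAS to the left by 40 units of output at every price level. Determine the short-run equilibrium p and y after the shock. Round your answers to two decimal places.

This is a negative supply shock: SRAS shifts left.
New SRAS: y = 1478 + 6p.
Set AD = SRAS: 4333 − 5p = 1478 + 6p, so 2855 = 11p and p = 259.55.
Substituting into AD, y = 3035.27.

p = 259.55, y = 3035.27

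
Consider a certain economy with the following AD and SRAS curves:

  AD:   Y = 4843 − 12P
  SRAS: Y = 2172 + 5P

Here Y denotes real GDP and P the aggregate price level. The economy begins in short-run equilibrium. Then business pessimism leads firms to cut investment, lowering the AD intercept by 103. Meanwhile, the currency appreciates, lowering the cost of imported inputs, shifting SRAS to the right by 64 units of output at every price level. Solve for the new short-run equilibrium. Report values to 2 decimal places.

After both shocks: AD is Y = 4740 − 12P and SRAS is Y = 2236 + 5P.
Setting them equal: 2504 = 17P, so P = 147.29.
Substituting into AD, Y = 2972.47.

P = 147.29, Y = 2972.47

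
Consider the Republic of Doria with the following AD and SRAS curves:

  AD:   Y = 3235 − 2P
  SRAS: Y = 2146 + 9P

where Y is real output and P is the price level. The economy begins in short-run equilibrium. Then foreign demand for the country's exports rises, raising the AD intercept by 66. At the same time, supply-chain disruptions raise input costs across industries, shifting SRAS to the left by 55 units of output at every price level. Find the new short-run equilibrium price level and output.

After both shocks: AD is Y = 3301 − 2P and SRAS is Y = 2091 + 9P.
Setting them equal: 1210 = 11P, so P = 110.
Y = 3301 − 2·110 = 3081.

P = 110, Y = 3081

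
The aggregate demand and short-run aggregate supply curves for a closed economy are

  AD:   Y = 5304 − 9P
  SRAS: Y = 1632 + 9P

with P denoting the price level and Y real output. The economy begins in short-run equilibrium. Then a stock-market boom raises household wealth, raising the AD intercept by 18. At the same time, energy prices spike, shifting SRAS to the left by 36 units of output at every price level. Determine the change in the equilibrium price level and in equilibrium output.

ΔP = +3, ΔY = -9

After both shocks: AD is Y = 5322 − 9P and SRAS is Y = 1596 + 9P.
Setting them equal: 3726 = 18P, so P = 207.
Y = 5322 − 9·207 = 3459.
Initially P = 204, Y = 3468, so ΔP = +3 and ΔY = -9.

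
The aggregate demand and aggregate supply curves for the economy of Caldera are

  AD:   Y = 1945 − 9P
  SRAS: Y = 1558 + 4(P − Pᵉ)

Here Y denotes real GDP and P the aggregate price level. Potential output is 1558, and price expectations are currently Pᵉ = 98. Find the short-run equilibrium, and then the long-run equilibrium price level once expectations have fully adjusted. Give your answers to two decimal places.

Short run: with Pᵉ = 98, SRAS is Y = 1166 + 4P. Setting AD = SRAS gives 779 = 13P, so P = 59.92 and Y = 1945 − 9P = 1405.69.
Output 1405.69 is below potential 1558, so over time expected prices fall and SRAS shifts right until Y returns to 1558.
Long run: Y = 1558 on the AD curve gives 1558 = 1945 − 9P, so P = 43.00.

Short run: P = 59.92, Y = 1405.69. Long run: P = 43.00.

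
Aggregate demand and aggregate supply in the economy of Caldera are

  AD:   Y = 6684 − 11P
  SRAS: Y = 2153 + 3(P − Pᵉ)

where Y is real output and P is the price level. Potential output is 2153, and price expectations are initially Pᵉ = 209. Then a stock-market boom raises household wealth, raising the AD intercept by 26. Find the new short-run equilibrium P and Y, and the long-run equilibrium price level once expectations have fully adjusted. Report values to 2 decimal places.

Short run: P = 370.29, Y = 2636.86. Long run: P = 414.27.

AD shifts right: new AD is Y = 6710 − 11P. With Pᵉ = 209, SRAS is Y = 1526 + 3P.
Short run: 6710 − 11P = 1526 + 3P gives 5184 = 14P, so P = 370.29 and Y = 6710 − 11P = 2636.86.
Y = 2636.86 is above potential 2153; expectations adjust and SRAS shifts left until Y = 2153.
Long run: on the new AD curve, 2153 = 6710 − 11P gives P = 414.27.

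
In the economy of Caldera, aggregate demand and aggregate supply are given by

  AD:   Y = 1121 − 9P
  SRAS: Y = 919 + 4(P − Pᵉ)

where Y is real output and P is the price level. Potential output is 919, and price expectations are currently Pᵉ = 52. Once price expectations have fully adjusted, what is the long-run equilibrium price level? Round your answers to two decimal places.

Long-run P = 22.44

Short run: with Pᵉ = 52, SRAS is Y = 711 + 4P. Setting AD = SRAS gives 410 = 13P, so P = 31.54 and Y = 1121 − 9P = 837.15.
Output 837.15 is below potential 919, so over time expected prices fall and SRAS shifts right until Y returns to 919.
Long run: Y = 919 on the AD curve gives 919 = 1121 − 9P, so P = 22.44.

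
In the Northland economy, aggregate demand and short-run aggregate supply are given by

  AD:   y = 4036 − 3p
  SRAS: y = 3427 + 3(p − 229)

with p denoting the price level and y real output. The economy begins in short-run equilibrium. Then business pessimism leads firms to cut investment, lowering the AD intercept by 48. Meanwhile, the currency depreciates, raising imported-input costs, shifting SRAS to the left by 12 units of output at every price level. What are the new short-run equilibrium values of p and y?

After both shocks: AD is y = 3988 − 3p and SRAS is y = 2728 + 3p.
Setting them equal: 1260 = 6p, so p = 210.
y = 3988 − 3·210 = 3358.

p = 210, y = 3358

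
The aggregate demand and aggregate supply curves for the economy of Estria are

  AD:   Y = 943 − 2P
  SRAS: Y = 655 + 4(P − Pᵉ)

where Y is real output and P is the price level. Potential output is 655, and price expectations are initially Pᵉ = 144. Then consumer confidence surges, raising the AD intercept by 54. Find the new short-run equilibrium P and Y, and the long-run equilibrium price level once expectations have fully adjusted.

AD shifts right: new AD is Y = 997 − 2P. With Pᵉ = 144, SRAS is Y = 79 + 4P.
Short run: 997 − 2P = 79 + 4P gives 918 = 6P, so P = 153 and Y = 997 − 2·153 = 691.
Y = 691 is above potential 655; expectations adjust and SRAS shifts left until Y = 655.
Long run: on the new AD curve, 655 = 997 − 2P gives P = 171.

Short run: P = 153, Y = 691. Long run: P = 171.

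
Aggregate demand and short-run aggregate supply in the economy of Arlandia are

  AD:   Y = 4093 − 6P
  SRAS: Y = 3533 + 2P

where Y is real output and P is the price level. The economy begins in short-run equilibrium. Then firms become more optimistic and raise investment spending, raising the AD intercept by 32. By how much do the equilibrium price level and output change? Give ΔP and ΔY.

This is a positive demand shock: AD shifts right.
New AD: Y = 4125 − 6P.
Set AD = SRAS: 4125 − 6P = 3533 + 2P, so 592 = 8P and P = 74.
Y = 4125 − 6·74 = 3681.
Initially P = 70, Y = 3673, so ΔP = +4 and ΔY = +8.

ΔP = +4, ΔY = +8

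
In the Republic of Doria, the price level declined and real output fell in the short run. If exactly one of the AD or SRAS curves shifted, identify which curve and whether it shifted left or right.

AD shifted left

P fell and Y fell. An AD shift moves P and Y in the same direction; an SRAS shift moves them in opposite directions.
Here P and Y moved in the same direction, so the AD curve shifted.
Since Y fell, AD shifted left.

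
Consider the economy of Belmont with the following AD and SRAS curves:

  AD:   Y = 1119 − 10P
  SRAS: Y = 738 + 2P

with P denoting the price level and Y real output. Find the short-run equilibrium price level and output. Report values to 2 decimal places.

Set AD = SRAS: 1119 − 10P = 738 + 2P, so 381 = 12P and P = 31.75.
Substituting into AD, Y = 1119 − 10P = 801.50.

P = 31.75, Y = 801.50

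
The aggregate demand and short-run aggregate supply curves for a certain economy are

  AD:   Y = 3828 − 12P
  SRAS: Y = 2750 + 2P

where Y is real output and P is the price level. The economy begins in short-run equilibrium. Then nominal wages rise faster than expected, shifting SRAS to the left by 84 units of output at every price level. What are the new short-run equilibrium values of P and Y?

This is a negative supply shock: SRAS shifts left.
New SRAS: Y = 2666 + 2P.
Set AD = SRAS: 3828 − 12P = 2666 + 2P, so 1162 = 14P and P = 83.
Y = 3828 − 12·83 = 2832.

P = 83, Y = 2832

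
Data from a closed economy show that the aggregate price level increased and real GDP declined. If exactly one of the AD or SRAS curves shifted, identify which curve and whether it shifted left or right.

SRAS shifted left

P rose and Y fell. An AD shift moves P and Y in the same direction; an SRAS shift moves them in opposite directions.
Here P and Y moved in opposite directions, so the SRAS curve shifted.
Since Y fell, SRAS shifted left.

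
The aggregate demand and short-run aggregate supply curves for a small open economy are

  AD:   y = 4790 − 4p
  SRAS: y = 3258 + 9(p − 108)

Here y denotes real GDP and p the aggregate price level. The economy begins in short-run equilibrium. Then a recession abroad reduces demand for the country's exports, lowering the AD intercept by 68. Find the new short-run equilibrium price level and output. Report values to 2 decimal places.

This is a negative demand shock: AD shifts left.
New AD: y = 4722 − 4p.
SRAS can be written y = 2286 + 9p.
Set AD = SRAS: 4722 − 4p = 2286 + 9p, so 2436 = 13p and p = 187.38.
Substituting into AD, y = 3972.46.

p = 187.38, y = 3972.46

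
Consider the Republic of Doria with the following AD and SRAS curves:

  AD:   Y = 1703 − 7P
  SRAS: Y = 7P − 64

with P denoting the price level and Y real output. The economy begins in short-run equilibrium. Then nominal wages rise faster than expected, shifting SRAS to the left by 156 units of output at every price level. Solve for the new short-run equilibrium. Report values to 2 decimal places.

P = 137.36, Y = 741.50

This is a negative supply shock: SRAS shifts left.
New SRAS: Y = 7P − 220.
Set AD = SRAS: 1703 − 7P = 7P − 220, so 1923 = 14P and P = 137.36.
Substituting into AD, Y = 741.50.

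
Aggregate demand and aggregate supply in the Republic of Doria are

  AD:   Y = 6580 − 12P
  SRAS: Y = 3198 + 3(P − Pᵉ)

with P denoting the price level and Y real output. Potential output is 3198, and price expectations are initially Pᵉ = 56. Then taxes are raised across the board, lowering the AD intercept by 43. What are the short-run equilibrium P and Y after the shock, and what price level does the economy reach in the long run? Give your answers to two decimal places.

AD shifts left: new AD is Y = 6537 − 12P. With Pᵉ = 56, SRAS is Y = 3030 + 3P.
Short run: 6537 − 12P = 3030 + 3P gives 3507 = 15P, so P = 233.80 and Y = 6537 − 12P = 3731.40.
Y = 3731.40 is above potential 3198; expectations adjust and SRAS shifts left until Y = 3198.
Long run: on the new AD curve, 3198 = 6537 − 12P gives P = 278.25.

Short run: P = 233.80, Y = 3731.40. Long run: P = 278.25.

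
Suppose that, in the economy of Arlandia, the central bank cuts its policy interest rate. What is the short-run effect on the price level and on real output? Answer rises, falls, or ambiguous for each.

Price level: rises; output: rises

This is a positive demand shock: AD shifts right.
Moving along the upward-sloping SRAS curve, P rises and Y rises.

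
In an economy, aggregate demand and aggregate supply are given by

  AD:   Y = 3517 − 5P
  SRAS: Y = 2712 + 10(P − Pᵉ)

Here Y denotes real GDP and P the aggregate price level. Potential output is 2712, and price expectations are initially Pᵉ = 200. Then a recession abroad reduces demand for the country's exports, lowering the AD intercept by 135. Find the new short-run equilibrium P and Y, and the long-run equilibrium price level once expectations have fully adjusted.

AD shifts left: new AD is Y = 3382 − 5P. With Pᵉ = 200, SRAS is Y = 712 + 10P.
Short run: 3382 − 5P = 712 + 10P gives 2670 = 15P, so P = 178 and Y = 3382 − 5·178 = 2492.
Y = 2492 is below potential 2712; expectations adjust and SRAS shifts right until Y = 2712.
Long run: on the new AD curve, 2712 = 3382 − 5P gives P = 134.

Short run: P = 178, Y = 2492. Long run: P = 134.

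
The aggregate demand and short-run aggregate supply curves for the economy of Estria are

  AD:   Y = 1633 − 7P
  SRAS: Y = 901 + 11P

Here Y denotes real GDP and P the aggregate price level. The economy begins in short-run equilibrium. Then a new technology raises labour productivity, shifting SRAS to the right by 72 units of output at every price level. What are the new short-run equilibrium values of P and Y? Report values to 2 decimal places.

This is a positive supply shock: SRAS shifts right.
New SRAS: Y = 973 + 11P.
Set AD = SRAS: 1633 − 7P = 973 + 11P, so 660 = 18P and P = 36.67.
Substituting into AD, Y = 1376.33.

P = 36.67, Y = 1376.33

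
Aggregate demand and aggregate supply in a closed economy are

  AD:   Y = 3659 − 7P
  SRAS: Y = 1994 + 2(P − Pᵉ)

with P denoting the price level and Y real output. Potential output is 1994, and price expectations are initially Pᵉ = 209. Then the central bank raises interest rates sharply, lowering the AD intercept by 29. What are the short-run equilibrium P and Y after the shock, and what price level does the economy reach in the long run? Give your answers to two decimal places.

AD shifts left: new AD is Y = 3630 − 7P. With Pᵉ = 209, SRAS is Y = 1576 + 2P.
Short run: 3630 − 7P = 1576 + 2P gives 2054 = 9P, so P = 228.22 and Y = 3630 − 7P = 2032.44.
Y = 2032.44 is above potential 1994; expectations adjust and SRAS shifts left until Y = 1994.
Long run: on the new AD curve, 1994 = 3630 − 7P gives P = 233.71.

Short run: P = 228.22, Y = 2032.44. Long run: P = 233.71.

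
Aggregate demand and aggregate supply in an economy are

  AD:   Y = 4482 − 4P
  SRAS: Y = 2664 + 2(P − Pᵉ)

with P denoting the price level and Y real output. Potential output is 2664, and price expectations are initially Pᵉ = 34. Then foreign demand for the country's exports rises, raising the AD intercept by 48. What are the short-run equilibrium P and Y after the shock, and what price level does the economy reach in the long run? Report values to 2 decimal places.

AD shifts right: new AD is Y = 4530 − 4P. With Pᵉ = 34, SRAS is Y = 2596 + 2P.
Short run: 4530 − 4P = 2596 + 2P gives 1934 = 6P, so P = 322.33 and Y = 4530 − 4P = 3240.67.
Y = 3240.67 is above potential 2664; expectations adjust and SRAS shifts left until Y = 2664.
Long run: on the new AD curve, 2664 = 4530 − 4P gives P = 466.50.

Short run: P = 322.33, Y = 3240.67. Long run: P = 466.50.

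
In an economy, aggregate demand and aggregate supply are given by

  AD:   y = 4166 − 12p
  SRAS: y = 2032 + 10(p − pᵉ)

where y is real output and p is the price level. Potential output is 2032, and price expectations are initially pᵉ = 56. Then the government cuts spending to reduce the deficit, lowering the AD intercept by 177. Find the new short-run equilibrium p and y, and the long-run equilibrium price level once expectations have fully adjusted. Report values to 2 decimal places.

Short run: p = 114.41, y = 2616.09. Long run: p = 163.08.

AD shifts left: new AD is y = 3989 − 12p. With pᵉ = 56, SRAS is y = 1472 + 10p.
Short run: 3989 − 12p = 1472 + 10p gives 2517 = 22p, so p = 114.41 and y = 3989 − 12p = 2616.09.
y = 2616.09 is above potential 2032; expectations adjust and SRAS shifts left until y = 2032.
Long run: on the new AD curve, 2032 = 3989 − 12p gives p = 163.08.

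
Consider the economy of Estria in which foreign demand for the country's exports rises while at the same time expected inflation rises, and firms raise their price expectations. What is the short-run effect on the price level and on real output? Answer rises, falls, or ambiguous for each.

Price level: rises; output: ambiguous

The first event is a positive demand shock: AD shifts right, which by itself pushes P up and Y up.
The second is an adverse supply shock: SRAS shifts left, which by itself pushes P up and Y down.
Both shocks push P up, so P rises. The two shocks push Y in opposite directions, so the effect on Y is ambiguous.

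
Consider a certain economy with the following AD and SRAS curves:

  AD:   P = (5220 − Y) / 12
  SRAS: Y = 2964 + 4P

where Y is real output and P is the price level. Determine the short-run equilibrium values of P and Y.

Rearrange AD to Y = 5220 − 12P.
Set AD = SRAS: 5220 − 12P = 2964 + 4P, so 2256 = 16P and P = 141.
Then Y = 5220 − 12·141 = 3528.

P = 141, Y = 3528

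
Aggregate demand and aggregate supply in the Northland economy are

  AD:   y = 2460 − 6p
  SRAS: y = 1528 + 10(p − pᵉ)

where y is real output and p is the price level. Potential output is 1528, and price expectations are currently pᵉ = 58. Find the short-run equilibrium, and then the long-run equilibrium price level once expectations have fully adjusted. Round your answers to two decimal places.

Short run: with pᵉ = 58, SRAS is y = 948 + 10p. Setting AD = SRAS gives 1512 = 16p, so p = 94.50 and y = 2460 − 6p = 1893.00.
Output 1893.00 is above potential 1528, so over time expected prices rise and SRAS shifts left until y returns to 1528.
Long run: y = 1528 on the AD curve gives 1528 = 2460 − 6p, so p = 155.33.

Short run: p = 94.50, y = 1893.00. Long run: p = 155.33.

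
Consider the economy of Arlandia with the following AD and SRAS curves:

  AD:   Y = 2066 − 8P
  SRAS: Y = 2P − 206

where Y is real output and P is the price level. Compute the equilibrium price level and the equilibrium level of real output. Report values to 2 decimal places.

Set AD = SRAS: 2066 − 8P = 2P − 206, so 2272 = 10P and P = 227.20.
Substituting into AD, Y = 2066 − 8P = 248.40.

P = 227.20, Y = 248.40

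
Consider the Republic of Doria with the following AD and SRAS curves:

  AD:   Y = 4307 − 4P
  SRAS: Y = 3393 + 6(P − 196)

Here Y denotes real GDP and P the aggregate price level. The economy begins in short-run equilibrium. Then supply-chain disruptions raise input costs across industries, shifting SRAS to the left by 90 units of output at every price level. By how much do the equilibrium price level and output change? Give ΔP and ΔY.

ΔP = +9, ΔY = -36

This is a negative supply shock: SRAS shifts left.
New SRAS: Y = 2127 + 6P.
Set AD = SRAS: 4307 − 4P = 2127 + 6P, so 2180 = 10P and P = 218.
Y = 4307 − 4·218 = 3435.
Initially P = 209, Y = 3471, so ΔP = +9 and ΔY = -36.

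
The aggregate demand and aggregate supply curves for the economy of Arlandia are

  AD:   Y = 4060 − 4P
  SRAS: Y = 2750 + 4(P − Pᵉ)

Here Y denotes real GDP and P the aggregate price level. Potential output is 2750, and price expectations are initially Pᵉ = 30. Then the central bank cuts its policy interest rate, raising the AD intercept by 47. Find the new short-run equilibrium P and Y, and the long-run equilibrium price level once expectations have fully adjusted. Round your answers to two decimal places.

AD shifts right: new AD is Y = 4107 − 4P. With Pᵉ = 30, SRAS is Y = 2630 + 4P.
Short run: 4107 − 4P = 2630 + 4P gives 1477 = 8P, so P = 184.63 and Y = 4107 − 4P = 3368.50.
Y = 3368.50 is above potential 2750; expectations adjust and SRAS shifts left until Y = 2750.
Long run: on the new AD curve, 2750 = 4107 − 4P gives P = 339.25.

Short run: P = 184.63, Y = 3368.50. Long run: P = 339.25.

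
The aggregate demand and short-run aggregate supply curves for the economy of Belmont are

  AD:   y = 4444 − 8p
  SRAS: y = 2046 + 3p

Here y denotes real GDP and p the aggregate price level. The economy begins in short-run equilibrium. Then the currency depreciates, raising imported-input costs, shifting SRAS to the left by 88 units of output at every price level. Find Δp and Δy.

This is a negative supply shock: SRAS shifts left.
New SRAS: y = 1958 + 3p.
Set AD = SRAS: 4444 − 8p = 1958 + 3p, so 2486 = 11p and p = 226.
y = 4444 − 8·226 = 2636.
Initially p = 218, y = 2700, so Δp = +8 and Δy = -64.

Δp = +8, Δy = -64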